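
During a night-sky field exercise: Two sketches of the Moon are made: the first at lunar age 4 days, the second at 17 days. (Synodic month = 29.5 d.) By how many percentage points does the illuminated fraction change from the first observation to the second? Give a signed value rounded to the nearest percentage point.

First observation: θ = 360°·4/29.5 = 48.8°, so f = 0.171.
Second observation: θ = 207.5°, f = 0.944.
Δf = 0.944 − 0.171 = +0.773, i.e. +77 pp.

+77 percentage points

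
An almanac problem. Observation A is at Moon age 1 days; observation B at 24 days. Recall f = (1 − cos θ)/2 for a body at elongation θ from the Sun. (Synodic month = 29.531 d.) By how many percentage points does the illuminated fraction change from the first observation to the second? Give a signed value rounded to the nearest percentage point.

+30 percentage points

First observation: θ = 360°·1/29.531 = 12.2°, so f = 0.011.
Second observation: θ = 292.6°, f = 0.308.
Δf = 0.308 − 0.011 = +0.297, i.e. +30 pp.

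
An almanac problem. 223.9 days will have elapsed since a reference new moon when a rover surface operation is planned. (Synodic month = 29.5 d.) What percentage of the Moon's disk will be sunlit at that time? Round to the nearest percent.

Reduce mod P: 223.9 − 7×29.5 = 17.40 d into the current lunation.
Phase angle: θ = 360°·(17.40 d)/(29.5 d) = 212.3°.
With cos θ = (-0.845), the lit fraction is (1 − (-0.845))/2 ≈ 0.922, so 92%.

92%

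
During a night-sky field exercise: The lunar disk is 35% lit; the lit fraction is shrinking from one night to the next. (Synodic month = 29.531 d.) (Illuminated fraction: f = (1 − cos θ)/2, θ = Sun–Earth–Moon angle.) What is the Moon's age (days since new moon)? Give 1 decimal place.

Invert f = (1 − cos θ)/2 to get cos θ = 1 − 2(0.35) = 0.300, hence θ₀ = arccos 0.300 = 72.5°.
Waning ⇒ past full, so θ = 360° − 72.5° = 287.5°.
That fraction of the synodic month is 287.5/360 × 29.531 d ≈ 23.58 d.

23.6 days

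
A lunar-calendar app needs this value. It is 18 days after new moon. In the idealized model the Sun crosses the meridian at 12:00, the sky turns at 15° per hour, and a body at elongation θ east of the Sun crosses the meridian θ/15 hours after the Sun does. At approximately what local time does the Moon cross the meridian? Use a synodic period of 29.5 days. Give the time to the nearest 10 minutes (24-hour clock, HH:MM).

02:40

Phase angle: θ = 360°·(18 d)/(29.5 d) = 219.7°.
At 15° of sky rotation per hour, 219.7° corresponds to a 14.64 h lag.
12:00 + 14.644 h ≈ 02:39 → 02:40 to the nearest ten minutes.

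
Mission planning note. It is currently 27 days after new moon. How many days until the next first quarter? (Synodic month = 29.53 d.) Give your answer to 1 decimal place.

First quarter occurs at elongation 90°, i.e. at age 29.53 × 90/360 = 7.383 d.
This lunation's first quarter (7.383 d) has passed, so add one period: 36.913 − 27 = 9.913 days.

9.9 days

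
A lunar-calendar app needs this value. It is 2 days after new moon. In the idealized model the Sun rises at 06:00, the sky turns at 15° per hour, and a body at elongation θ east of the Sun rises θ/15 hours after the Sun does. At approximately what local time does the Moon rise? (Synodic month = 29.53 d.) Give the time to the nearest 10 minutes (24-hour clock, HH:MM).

The Moon has covered 2/29.53 of its cycle, so θ ≈ 360° × 2/29.53 = 24.4°.
At 15° of sky rotation per hour, 24.4° corresponds to a 1.63 h lag.
06:00 + 1.625 h ≈ 07:38 → 07:40 to the nearest ten minutes.

07:40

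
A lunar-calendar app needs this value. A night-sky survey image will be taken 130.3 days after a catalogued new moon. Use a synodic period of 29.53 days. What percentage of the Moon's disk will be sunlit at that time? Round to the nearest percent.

130.3 d spans 4 complete synodic months (4 × 29.53 = 118.12 d) plus 12.18 d.
Elongation θ = 360° × 12.18/29.53 ≈ 148.5°.
cos 148.5° = (-0.853), so f = (1 − (-0.853))/2 = 0.926, so 93%.

93%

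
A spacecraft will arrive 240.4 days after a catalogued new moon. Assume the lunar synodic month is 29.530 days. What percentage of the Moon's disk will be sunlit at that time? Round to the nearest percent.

240.4/29.530 = 8.141 lunations, so 8 complete cycles and 4.16 d into the next.
Phase angle: θ = 360°·(4.16 d)/(29.530 d) = 50.7°.
With cos θ = 0.633, the lit fraction is (1 − 0.633)/2 ≈ 0.183, so 18%.

18%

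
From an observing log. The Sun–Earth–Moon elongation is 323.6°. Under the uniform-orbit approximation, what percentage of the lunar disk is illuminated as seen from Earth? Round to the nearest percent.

10%

Half-versine of 323.6°: (1 − 0.805)/2 = 0.098, i.e. 10%.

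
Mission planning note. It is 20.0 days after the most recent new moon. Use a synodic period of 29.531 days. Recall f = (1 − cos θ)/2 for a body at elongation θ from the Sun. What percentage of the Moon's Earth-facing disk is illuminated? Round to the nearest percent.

The Moon has covered 20.0/29.531 of its cycle, so θ ≈ 360° × 20.0/29.531 = 243.8°.
cos 243.8° = (-0.441), so f = (1 − (-0.441))/2 = 0.721, so 72%.

72%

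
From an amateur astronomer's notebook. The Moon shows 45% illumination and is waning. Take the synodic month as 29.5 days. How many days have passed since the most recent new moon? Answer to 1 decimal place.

22.6 days

From f = (1 − cos θ)/2: cos θ = 1 − 2×0.45 = 0.100; arccos → 84.3°.
Waning ⇒ past full, so θ = 360° − 84.3° = 275.7°.
That fraction of the synodic month is 275.7/360 × 29.5 d ≈ 22.60 d.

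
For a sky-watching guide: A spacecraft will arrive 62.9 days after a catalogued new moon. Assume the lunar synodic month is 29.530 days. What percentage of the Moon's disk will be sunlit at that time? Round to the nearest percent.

62.9/29.530 = 2.130 lunations, so 2 complete cycles and 3.84 d into the next.
Elongation θ = 360° × 3.84/29.530 ≈ 46.8°.
Illuminated fraction = (1 − cos 46.8°)/2 = (1 − 0.684)/2 ≈ 0.158, so 16%.

16%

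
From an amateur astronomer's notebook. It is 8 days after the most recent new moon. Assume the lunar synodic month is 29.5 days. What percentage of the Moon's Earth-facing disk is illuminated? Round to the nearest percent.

Phase angle: θ = 360°·(8 d)/(29.5 d) = 97.6°.
Illuminated fraction = (1 − cos 97.6°)/2 = (1 − (-0.133))/2 ≈ 0.566, so 57%.

57%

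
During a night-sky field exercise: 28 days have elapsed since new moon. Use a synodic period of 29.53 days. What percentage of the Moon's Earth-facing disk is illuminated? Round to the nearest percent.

3%

Elongation θ = 360° × 28/29.53 ≈ 341.3°.
cos 341.3° = 0.947, so f = (1 − 0.947)/2 = 0.026, so 3%.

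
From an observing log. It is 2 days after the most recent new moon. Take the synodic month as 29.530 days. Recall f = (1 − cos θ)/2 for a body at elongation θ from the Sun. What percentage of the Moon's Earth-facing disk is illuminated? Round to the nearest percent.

4%

The Moon has covered 2/29.530 of its cycle, so θ ≈ 360° × 2/29.530 = 24.4°.
Illuminated fraction = (1 − cos 24.4°)/2 = (1 − 0.911)/2 ≈ 0.045, so 4%.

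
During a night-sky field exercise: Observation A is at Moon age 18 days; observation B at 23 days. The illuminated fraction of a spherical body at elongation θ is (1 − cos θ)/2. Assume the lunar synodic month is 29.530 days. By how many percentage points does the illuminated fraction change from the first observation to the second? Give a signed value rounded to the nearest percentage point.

First observation: θ = 360°·18/29.530 = 219.4°, so f = 0.886.
Second observation: θ = 280.4°, f = 0.410.
Δf = 0.410 − 0.886 = -0.476, i.e. -48 pp.

-48 percentage points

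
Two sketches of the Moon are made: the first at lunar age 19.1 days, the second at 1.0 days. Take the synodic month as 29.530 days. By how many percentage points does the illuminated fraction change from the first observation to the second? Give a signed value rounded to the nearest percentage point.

-79 percentage points

θ₁ = 360° × 19.1/29.530 = 232.8°, f₁ = (1 − cos θ₁)/2 = 0.802.
θ₂ = 360° × 1.0/29.530 = 12.2°, f₂ = (1 − cos θ₂)/2 = 0.011.
Change = f₂ − f₁ = -0.791 → -79 percentage points.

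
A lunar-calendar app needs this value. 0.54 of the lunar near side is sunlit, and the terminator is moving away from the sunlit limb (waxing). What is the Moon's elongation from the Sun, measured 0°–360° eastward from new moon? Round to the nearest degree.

95°

From f = (1 − cos θ)/2: cos θ = 1 − 2×0.54 = -0.080; arccos → 94.6°.
Waxing ⇒ before full, so θ = 94.6°.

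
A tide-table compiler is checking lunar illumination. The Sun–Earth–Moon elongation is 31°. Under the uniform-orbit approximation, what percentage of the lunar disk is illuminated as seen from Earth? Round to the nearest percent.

Half-versine of 31°: (1 − 0.857)/2 = 0.071, i.e. 7%.

7%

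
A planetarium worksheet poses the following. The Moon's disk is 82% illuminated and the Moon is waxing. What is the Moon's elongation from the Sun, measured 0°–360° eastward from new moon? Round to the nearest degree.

Invert f = (1 − cos θ)/2 to get cos θ = 1 − 2(0.82) = -0.640, hence θ₀ = arccos -0.640 = 129.8°.
Waxing ⇒ before full, so θ = 129.8°.

130°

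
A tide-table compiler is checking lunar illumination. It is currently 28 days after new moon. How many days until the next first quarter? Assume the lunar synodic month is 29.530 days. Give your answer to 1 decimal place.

First quarter occurs at elongation 90°, i.e. at age 29.530 × 90/360 = 7.383 d.
Already past this cycle's first quarter; the next is at 7.383 + 29.530 = 36.913 d, so 36.913 − 28 = 8.913 days.

8.9 days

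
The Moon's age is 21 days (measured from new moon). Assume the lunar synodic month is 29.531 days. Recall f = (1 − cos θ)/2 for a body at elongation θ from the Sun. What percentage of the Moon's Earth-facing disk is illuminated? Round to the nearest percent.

The Moon has covered 21/29.531 of its cycle, so θ ≈ 360° × 21/29.531 = 256.0°.
cos 256.0° = (-0.242), so f = (1 − (-0.242))/2 = 0.621, so 62%.

62%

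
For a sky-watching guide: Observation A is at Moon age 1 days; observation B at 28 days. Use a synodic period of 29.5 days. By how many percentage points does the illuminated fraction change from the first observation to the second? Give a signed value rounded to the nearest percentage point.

+1 percentage points

First observation: θ = 360°·1/29.5 = 12.2°, so f = 0.011.
Second observation: θ = 341.7°, f = 0.025.
Δf = 0.025 − 0.011 = +0.014, i.e. +1 pp.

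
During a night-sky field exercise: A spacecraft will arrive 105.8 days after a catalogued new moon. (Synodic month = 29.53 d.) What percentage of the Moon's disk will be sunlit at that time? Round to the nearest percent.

Reduce mod P: 105.8 − 3×29.53 = 17.21 d into the current lunation.
The Moon has covered 17.21/29.53 of its cycle, so θ ≈ 360° × 17.21/29.53 = 209.8°.
With cos θ = (-0.868), the lit fraction is (1 − (-0.868))/2 ≈ 0.934, so 93%.

93%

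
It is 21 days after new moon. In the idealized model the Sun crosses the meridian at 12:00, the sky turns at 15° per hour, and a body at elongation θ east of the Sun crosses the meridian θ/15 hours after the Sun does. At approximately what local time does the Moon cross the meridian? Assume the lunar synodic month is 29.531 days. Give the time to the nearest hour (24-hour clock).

05:00

Elongation θ = 360° × 21/29.531 ≈ 256.0°.
The Moon trails the Sun by θ/15 = 256.0/15 ≈ 17.07 hours.
12:00 + 17.07 h ≈ 05:04 → 05:00 to the nearest hour.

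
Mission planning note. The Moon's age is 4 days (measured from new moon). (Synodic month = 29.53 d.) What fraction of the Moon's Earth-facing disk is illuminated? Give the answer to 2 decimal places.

0.17

Phase angle: θ = 360°·(4 d)/(29.53 d) = 48.8°.
cos 48.8° = 0.659, so f = (1 − 0.659)/2 = 0.170.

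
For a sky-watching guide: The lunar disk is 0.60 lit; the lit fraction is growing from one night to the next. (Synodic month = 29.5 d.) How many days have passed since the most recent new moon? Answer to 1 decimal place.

8.3 days

Invert f = (1 − cos θ)/2 to get cos θ = 1 − 2(0.60) = -0.200, hence θ₀ = arccos -0.200 = 101.5°.
The Moon is waxing (0°–180°), so θ = 101.5° directly.
At 360°/29.5 d per day, 101.5° corresponds to 8.32 days.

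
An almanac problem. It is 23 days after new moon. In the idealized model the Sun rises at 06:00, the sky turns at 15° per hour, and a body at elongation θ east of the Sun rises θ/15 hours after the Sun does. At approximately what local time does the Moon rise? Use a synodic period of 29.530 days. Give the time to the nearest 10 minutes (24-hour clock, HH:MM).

00:40

Elongation θ = 360° × 23/29.530 ≈ 280.4°.
At 15° of sky rotation per hour, 280.4° corresponds to a 18.69 h lag.
06:00 + 18.693 h ≈ 00:42 → 00:40 to the nearest ten minutes.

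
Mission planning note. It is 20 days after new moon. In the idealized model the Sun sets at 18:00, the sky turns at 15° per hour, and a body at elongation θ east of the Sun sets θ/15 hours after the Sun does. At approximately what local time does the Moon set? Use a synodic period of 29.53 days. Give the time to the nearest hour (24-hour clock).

10:00

The Moon has covered 20/29.53 of its cycle, so θ ≈ 360° × 20/29.53 = 243.8°.
The Moon trails the Sun by θ/15 = 243.8/15 ≈ 16.25 hours.
18:00 + 16.25 h ≈ 10:15 → 10:00 to the nearest hour.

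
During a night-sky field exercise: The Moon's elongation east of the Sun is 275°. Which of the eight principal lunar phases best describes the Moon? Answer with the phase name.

last quarter

275° lies in the last quarter sector of the 8-phase cycle.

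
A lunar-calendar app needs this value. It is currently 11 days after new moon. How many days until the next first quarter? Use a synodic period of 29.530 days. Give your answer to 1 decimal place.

First quarter is 0.25 of the way through the cycle: age 0.25 × 29.530 = 7.383 d.
This lunation's first quarter (7.383 d) has passed, so add one period: 36.913 − 11 = 25.913 days.

25.9 days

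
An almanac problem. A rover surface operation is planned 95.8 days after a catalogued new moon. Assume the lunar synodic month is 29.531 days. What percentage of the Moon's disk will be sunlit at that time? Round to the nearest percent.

Reduce mod P: 95.8 − 3×29.531 = 7.21 d into the current lunation.
Elongation θ = 360° × 7.21/29.531 ≈ 87.9°.
Illuminated fraction = (1 − cos 87.9°)/2 = (1 − 0.037)/2 ≈ 0.481, so 48%.

48%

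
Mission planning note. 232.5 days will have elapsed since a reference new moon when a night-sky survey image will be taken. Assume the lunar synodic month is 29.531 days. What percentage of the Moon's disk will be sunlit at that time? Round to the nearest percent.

15%

232.5/29.531 = 7.873 lunations, so 7 complete cycles and 25.78 d into the next.
The Moon has covered 25.78/29.531 of its cycle, so θ ≈ 360° × 25.78/29.531 = 314.3°.
With cos θ = 0.699, the lit fraction is (1 − 0.699)/2 ≈ 0.151, so 15%.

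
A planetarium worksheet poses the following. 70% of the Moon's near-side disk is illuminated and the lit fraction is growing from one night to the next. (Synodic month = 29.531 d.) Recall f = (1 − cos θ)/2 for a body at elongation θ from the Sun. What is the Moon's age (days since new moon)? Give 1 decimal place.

cos θ = 1 − 2f = -0.400, giving a principal value of 113.6°.
Waxing ⇒ before full, so θ = 113.6°.
That fraction of the synodic month is 113.6/360 × 29.531 d ≈ 9.32 d.

9.3 days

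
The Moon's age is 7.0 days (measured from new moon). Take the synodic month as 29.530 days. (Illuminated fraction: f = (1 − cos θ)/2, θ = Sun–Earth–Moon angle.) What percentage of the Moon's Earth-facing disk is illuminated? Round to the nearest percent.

Elongation θ = 360° × 7.0/29.530 ≈ 85.3°.
Illuminated fraction = (1 − cos 85.3°)/2 = (1 − 0.081)/2 ≈ 0.459, so 46%.

46%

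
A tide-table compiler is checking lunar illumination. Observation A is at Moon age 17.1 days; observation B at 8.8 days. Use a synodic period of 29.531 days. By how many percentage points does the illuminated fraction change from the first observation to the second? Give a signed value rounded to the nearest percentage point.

-29 pp

First observation: θ = 360°·17.1/29.531 = 208.5°, so f = 0.940.
Second observation: θ = 107.3°, f = 0.648.
Δf = 0.648 − 0.940 = -0.291, i.e. -29 pp.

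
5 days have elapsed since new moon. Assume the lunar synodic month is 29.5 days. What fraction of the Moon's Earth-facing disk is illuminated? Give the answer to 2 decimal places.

0.26

Elongation θ = 360° × 5/29.5 ≈ 61.0°.
With cos θ = 0.485, the lit fraction is (1 − 0.485)/2 ≈ 0.258.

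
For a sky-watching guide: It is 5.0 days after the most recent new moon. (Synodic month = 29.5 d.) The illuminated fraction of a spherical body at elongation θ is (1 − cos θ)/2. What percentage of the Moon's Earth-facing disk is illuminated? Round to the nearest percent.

The Moon has covered 5.0/29.5 of its cycle, so θ ≈ 360° × 5.0/29.5 = 61.0°.
Illuminated fraction = (1 − cos 61.0°)/2 = (1 − 0.485)/2 ≈ 0.258, so 26%.

26%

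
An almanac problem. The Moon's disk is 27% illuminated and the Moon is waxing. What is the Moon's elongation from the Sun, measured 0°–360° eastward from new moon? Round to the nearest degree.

Invert f = (1 − cos θ)/2 to get cos θ = 1 − 2(0.27) = 0.460, hence θ₀ = arccos 0.460 = 62.6°.
Before full moon the principal value applies: θ = 62.6°.

63°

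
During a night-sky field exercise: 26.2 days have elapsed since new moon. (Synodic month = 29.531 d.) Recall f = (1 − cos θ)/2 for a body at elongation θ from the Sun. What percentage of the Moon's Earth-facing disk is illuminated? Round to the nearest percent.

The Moon has covered 26.2/29.531 of its cycle, so θ ≈ 360° × 26.2/29.531 = 319.4°.
With cos θ = 0.759, the lit fraction is (1 − 0.759)/2 ≈ 0.120, so 12%.

12%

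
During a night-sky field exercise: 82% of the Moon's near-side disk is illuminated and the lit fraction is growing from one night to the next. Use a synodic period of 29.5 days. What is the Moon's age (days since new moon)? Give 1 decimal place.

10.6 days

From f = (1 − cos θ)/2: cos θ = 1 − 2×0.82 = -0.640; arccos → 129.8°.
Waxing ⇒ before full, so θ = 129.8°.
Age = 29.5 × 129.8°/360° ≈ 10.64 days.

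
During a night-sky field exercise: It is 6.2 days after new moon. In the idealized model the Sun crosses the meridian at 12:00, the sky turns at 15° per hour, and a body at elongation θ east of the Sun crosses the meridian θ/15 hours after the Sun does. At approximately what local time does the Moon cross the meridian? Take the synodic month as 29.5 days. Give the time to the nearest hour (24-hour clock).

Elongation θ = 360° × 6.2/29.5 ≈ 75.7°.
The Moon trails the Sun by θ/15 = 75.7/15 ≈ 5.04 hours.
12:00 + 5.04 h ≈ 17:03 → 17:00 to the nearest hour.

17:00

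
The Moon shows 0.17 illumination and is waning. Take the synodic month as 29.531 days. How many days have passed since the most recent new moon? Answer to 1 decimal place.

25.5 days

cos θ = 1 − 2f = 0.660, giving a principal value of 48.7°.
Waning ⇒ past full, so θ = 360° − 48.7° = 311.3°.
Age = 29.531 × 311.3°/360° ≈ 25.54 days.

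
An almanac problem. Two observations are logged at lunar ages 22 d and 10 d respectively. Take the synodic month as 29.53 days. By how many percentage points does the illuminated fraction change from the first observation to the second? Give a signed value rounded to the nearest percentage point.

θ₁ = 360° × 22/29.53 = 268.2°, f₁ = (1 − cos θ₁)/2 = 0.516.
θ₂ = 360° × 10/29.53 = 121.9°, f₂ = (1 − cos θ₂)/2 = 0.764.
Change = f₂ − f₁ = +0.249 → +25 percentage points.

+25 percentage points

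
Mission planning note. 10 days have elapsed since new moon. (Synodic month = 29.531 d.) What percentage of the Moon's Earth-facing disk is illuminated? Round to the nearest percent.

Phase angle: θ = 360°·(10 d)/(29.531 d) = 121.9°.
With cos θ = (-0.529), the lit fraction is (1 − (-0.529))/2 ≈ 0.764, so 76%.

76%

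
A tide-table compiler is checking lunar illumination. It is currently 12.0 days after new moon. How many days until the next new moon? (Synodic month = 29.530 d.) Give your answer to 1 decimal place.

17.5 days

The next new moon completes the synodic month: 29.530 − 12.0 = 17.530 days.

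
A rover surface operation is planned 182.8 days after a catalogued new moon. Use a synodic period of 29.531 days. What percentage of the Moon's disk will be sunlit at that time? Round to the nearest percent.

32%

Reduce mod P: 182.8 − 6×29.531 = 5.61 d into the current lunation.
Elongation θ = 360° × 5.61/29.531 ≈ 68.4°.
Illuminated fraction = (1 − cos 68.4°)/2 = (1 − 0.368)/2 ≈ 0.316, so 32%.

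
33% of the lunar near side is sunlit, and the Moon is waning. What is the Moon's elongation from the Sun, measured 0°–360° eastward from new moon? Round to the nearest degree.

290°

From f = (1 − cos θ)/2: cos θ = 1 − 2×0.33 = 0.340; arccos → 70.1°.
Waning ⇒ past full, so θ = 360° − 70.1° = 289.9°.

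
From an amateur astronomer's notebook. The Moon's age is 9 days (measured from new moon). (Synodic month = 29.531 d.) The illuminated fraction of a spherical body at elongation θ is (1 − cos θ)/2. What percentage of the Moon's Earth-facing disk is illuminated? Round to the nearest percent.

The Moon has covered 9/29.531 of its cycle, so θ ≈ 360° × 9/29.531 = 109.7°.
With cos θ = (-0.337), the lit fraction is (1 − (-0.337))/2 ≈ 0.669, so 67%.

67%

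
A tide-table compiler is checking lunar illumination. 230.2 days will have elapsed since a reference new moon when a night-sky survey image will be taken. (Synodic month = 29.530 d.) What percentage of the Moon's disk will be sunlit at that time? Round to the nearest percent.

Reduce mod P: 230.2 − 7×29.530 = 23.49 d into the current lunation.
Elongation θ = 360° × 23.49/29.530 ≈ 286.4°.
With cos θ = 0.282, the lit fraction is (1 − 0.282)/2 ≈ 0.359, so 36%.

36%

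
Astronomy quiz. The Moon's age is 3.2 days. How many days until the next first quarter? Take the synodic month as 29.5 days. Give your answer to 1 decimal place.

4.2 days

First quarter occurs at elongation 90°, i.e. at age 29.5 × 90/360 = 7.375 d.
So 4.175 days remain (7.375 − 3.2).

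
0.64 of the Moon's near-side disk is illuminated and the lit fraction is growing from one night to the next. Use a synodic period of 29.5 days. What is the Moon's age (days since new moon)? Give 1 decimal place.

8.7 days

Invert f = (1 − cos θ)/2 to get cos θ = 1 − 2(0.64) = -0.280, hence θ₀ = arccos -0.280 = 106.3°.
Waxing ⇒ before full, so θ = 106.3°.
Age = 29.5 × 106.3°/360° ≈ 8.71 days.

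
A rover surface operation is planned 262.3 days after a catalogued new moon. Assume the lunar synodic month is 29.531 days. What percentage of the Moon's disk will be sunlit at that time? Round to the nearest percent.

13%

Reduce mod P: 262.3 − 8×29.531 = 26.05 d into the current lunation.
Phase angle: θ = 360°·(26.05 d)/(29.531 d) = 317.6°.
Illuminated fraction = (1 − cos 317.6°)/2 = (1 − 0.738)/2 ≈ 0.131, so 13%.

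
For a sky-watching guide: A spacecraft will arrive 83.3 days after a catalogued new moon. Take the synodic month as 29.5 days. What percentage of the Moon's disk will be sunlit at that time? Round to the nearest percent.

28%

83.3/29.5 = 2.824 lunations, so 2 complete cycles and 24.30 d into the next.
The Moon has covered 24.30/29.5 of its cycle, so θ ≈ 360° × 24.30/29.5 = 296.5°.
cos 296.5° = 0.447, so f = (1 − 0.447)/2 = 0.277, so 28%.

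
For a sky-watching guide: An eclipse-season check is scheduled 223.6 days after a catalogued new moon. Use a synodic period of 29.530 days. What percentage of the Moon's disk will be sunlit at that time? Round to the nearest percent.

95%

223.6 d spans 7 complete synodic months (7 × 29.530 = 206.71 d) plus 16.89 d.
Elongation θ = 360° × 16.89/29.530 ≈ 205.9°.
Illuminated fraction = (1 − cos 205.9°)/2 = (1 − (-0.900))/2 ≈ 0.950, so 95%.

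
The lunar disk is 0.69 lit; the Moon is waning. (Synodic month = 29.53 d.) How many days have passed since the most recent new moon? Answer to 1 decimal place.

20.3 days

Invert f = (1 − cos θ)/2 to get cos θ = 1 − 2(0.69) = -0.380, hence θ₀ = arccos -0.380 = 112.3°.
Waning ⇒ past full, so θ = 360° − 112.3° = 247.7°.
That fraction of the synodic month is 247.7/360 × 29.53 d ≈ 20.32 d.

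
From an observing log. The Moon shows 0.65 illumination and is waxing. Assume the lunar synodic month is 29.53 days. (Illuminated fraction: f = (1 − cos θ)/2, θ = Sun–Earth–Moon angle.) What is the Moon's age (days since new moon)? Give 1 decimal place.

From f = (1 − cos θ)/2: cos θ = 1 − 2×0.65 = -0.300; arccos → 107.5°.
Before full moon the principal value applies: θ = 107.5°.
At 360°/29.53 d per day, 107.5° corresponds to 8.81 days.

8.8 days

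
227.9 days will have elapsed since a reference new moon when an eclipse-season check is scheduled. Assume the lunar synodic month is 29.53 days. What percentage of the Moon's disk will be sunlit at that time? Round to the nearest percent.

227.9/29.53 = 7.718 lunations, so 7 complete cycles and 21.19 d into the next.
Phase angle: θ = 360°·(21.19 d)/(29.53 d) = 258.3°.
cos 258.3° = (-0.202), so f = (1 − (-0.202))/2 = 0.601, so 60%.

60%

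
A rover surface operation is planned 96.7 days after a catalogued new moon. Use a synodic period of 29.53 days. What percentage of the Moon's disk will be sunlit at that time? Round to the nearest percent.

58%

96.7/29.53 = 3.275 lunations, so 3 complete cycles and 8.11 d into the next.
Phase angle: θ = 360°·(8.11 d)/(29.53 d) = 98.9°.
cos 98.9° = (-0.154), so f = (1 − (-0.154))/2 = 0.577, so 58%.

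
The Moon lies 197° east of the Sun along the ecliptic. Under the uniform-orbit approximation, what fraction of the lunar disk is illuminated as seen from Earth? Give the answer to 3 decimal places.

Half-versine of 197°: (1 − (-0.956))/2 = 0.978.

0.978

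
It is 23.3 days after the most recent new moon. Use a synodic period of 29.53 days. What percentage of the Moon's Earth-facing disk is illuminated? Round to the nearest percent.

38%

Phase angle: θ = 360°·(23.3 d)/(29.53 d) = 284.1°.
With cos θ = 0.243, the lit fraction is (1 − 0.243)/2 ≈ 0.379, so 38%.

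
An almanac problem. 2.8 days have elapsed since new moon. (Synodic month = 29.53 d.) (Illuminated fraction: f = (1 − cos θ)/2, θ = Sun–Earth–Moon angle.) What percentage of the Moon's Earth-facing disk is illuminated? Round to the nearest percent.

9%

Elongation θ = 360° × 2.8/29.53 ≈ 34.1°.
With cos θ = 0.828, the lit fraction is (1 − 0.828)/2 ≈ 0.086, so 9%.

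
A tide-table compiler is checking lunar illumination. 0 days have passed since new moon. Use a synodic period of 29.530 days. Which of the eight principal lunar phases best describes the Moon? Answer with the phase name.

new moon

At 0/29.530 of the cycle, θ ≈ 0° — the new moon range.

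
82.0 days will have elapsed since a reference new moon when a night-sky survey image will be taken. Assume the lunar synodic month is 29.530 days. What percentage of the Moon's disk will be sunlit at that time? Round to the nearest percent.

Reduce mod P: 82.0 − 2×29.530 = 22.94 d into the current lunation.
Phase angle: θ = 360°·(22.94 d)/(29.530 d) = 279.7°.
Illuminated fraction = (1 − cos 279.7°)/2 = (1 − 0.168)/2 ≈ 0.416, so 42%.

42%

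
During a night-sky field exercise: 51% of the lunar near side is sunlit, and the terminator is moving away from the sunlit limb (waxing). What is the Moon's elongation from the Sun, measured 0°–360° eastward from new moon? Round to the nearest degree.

91°

Invert f = (1 − cos θ)/2 to get cos θ = 1 − 2(0.51) = -0.020, hence θ₀ = arccos -0.020 = 91.1°.
Waxing ⇒ before full, so θ = 91.1°.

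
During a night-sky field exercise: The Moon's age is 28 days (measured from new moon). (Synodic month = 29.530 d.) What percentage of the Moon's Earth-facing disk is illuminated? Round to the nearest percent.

The Moon has covered 28/29.530 of its cycle, so θ ≈ 360° × 28/29.530 = 341.3°.
Illuminated fraction = (1 − cos 341.3°)/2 = (1 − 0.947)/2 ≈ 0.026, so 3%.

3%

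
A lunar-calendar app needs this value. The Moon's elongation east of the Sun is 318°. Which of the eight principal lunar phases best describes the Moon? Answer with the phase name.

The waning crescent sector spans roughly 292°–338°; 318° falls inside it.

waning crescent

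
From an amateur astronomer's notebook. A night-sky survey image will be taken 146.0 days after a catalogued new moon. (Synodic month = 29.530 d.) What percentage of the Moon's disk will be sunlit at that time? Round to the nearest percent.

3%

146.0/29.530 = 4.944 lunations, so 4 complete cycles and 27.88 d into the next.
Elongation θ = 360° × 27.88/29.530 ≈ 339.9°.
With cos θ = 0.939, the lit fraction is (1 − 0.939)/2 ≈ 0.030, so 3%.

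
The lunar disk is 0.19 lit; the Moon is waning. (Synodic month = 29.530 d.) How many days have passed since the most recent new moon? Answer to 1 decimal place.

25.3 days

From f = (1 − cos θ)/2: cos θ = 1 − 2×0.19 = 0.620; arccos → 51.7°.
Since the Moon is past full (waning), take the reflex angle: θ = 360° − 51.7° = 308.3°.
Age = 29.530 × 308.3°/360° ≈ 25.29 days.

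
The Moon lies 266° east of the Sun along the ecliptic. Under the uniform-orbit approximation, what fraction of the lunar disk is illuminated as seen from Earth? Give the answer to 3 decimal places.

0.535

cos 266° = (-0.070), so f = (1 − (-0.070))/2 = 0.535.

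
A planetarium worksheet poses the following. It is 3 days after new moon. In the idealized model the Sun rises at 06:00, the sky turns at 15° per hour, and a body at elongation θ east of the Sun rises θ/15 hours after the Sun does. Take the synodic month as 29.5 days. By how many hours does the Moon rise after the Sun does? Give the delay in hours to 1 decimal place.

Elongation θ = 360° × 3/29.5 ≈ 36.6°.
At 15° of sky rotation per hour, 36.6° corresponds to a 2.44 h lag.
So the Moon rises 2.44 h after the Sun.

2.4 h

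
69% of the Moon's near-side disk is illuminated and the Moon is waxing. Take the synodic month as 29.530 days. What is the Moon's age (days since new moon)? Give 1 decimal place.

Invert f = (1 − cos θ)/2 to get cos θ = 1 − 2(0.69) = -0.380, hence θ₀ = arccos -0.380 = 112.3°.
Waxing ⇒ before full, so θ = 112.3°.
That fraction of the synodic month is 112.3/360 × 29.530 d ≈ 9.21 d.

9.2 days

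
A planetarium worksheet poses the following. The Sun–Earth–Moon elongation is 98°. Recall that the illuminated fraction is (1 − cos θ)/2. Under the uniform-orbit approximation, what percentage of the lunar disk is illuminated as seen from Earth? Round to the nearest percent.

Half-versine of 98°: (1 − (-0.139))/2 = 0.570, i.e. 57%.

57%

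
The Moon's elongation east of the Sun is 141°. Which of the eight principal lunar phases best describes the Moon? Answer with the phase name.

waxing gibbous

141° lies in the waxing gibbous sector of the 8-phase cycle.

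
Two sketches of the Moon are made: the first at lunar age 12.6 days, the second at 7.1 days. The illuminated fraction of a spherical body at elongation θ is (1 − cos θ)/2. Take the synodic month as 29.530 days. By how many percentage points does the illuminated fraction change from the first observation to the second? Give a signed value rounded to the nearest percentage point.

-48 pp

First observation: θ = 360°·12.6/29.530 = 153.6°, so f = 0.948.
Second observation: θ = 86.6°, f = 0.470.
Δf = 0.470 − 0.948 = -0.478, i.e. -48 pp.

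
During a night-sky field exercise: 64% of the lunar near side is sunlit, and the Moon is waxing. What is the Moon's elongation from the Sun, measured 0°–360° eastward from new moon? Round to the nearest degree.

cos θ = 1 − 2f = -0.280, giving a principal value of 106.3°.
Waxing ⇒ before full, so θ = 106.3°.

106°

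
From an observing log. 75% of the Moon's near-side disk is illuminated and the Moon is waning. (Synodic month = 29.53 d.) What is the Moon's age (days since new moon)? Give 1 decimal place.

Invert f = (1 − cos θ)/2 to get cos θ = 1 − 2(0.75) = -0.500, hence θ₀ = arccos -0.500 = 120.0°.
Since the Moon is past full (waning), take the reflex angle: θ = 360° − 120.0° = 240.0°.
Age = 29.53 × 240.0°/360° ≈ 19.69 days.

19.7 days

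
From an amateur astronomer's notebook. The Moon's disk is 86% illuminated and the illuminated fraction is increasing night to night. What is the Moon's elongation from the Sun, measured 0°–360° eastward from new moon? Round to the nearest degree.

136°

cos θ = 1 − 2f = -0.720, giving a principal value of 136.1°.
Before full moon the principal value applies: θ = 136.1°.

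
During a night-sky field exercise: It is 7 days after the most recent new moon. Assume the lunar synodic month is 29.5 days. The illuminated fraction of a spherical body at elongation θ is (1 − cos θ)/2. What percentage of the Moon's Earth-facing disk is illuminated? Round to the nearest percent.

46%

Elongation θ = 360° × 7/29.5 ≈ 85.4°.
With cos θ = 0.080, the lit fraction is (1 − 0.080)/2 ≈ 0.460, so 46%.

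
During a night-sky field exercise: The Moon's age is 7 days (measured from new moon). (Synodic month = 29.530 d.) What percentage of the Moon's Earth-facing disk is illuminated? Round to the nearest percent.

The Moon has covered 7/29.530 of its cycle, so θ ≈ 360° × 7/29.530 = 85.3°.
Illuminated fraction = (1 − cos 85.3°)/2 = (1 − 0.081)/2 ≈ 0.459, so 46%.

46%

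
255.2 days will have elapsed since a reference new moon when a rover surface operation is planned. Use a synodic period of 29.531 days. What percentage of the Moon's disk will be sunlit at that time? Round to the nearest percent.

81%

255.2 d spans 8 complete synodic months (8 × 29.531 = 236.25 d) plus 18.95 d.
The Moon has covered 18.95/29.531 of its cycle, so θ ≈ 360° × 18.95/29.531 = 231.0°.
With cos θ = (-0.629), the lit fraction is (1 − (-0.629))/2 ≈ 0.814, so 81%.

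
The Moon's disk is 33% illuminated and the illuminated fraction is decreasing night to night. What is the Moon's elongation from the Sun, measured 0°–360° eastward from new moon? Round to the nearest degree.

290°

From f = (1 − cos θ)/2: cos θ = 1 − 2×0.33 = 0.340; arccos → 70.1°.
Waning ⇒ past full, so θ = 360° − 70.1° = 289.9°.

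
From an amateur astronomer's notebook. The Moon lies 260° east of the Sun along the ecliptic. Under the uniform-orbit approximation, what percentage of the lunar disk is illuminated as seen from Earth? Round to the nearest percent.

59%

Half-versine of 260°: (1 − (-0.174))/2 = 0.587, i.e. 59%.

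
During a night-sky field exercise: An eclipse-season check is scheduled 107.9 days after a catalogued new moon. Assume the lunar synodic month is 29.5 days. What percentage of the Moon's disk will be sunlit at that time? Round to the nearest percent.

77%

107.9 d spans 3 complete synodic months (3 × 29.5 = 88.50 d) plus 19.40 d.
The Moon has covered 19.40/29.5 of its cycle, so θ ≈ 360° × 19.40/29.5 = 236.7°.
cos 236.7° = (-0.548), so f = (1 − (-0.548))/2 = 0.774, so 77%.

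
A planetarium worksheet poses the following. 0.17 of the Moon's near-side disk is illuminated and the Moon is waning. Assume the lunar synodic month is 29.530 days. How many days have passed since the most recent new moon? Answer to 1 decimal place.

Invert f = (1 − cos θ)/2 to get cos θ = 1 − 2(0.17) = 0.660, hence θ₀ = arccos 0.660 = 48.7°.
A waning Moon lies in 180°–360°, so θ = 360° − 48.7° = 311.3°.
At 360°/29.530 d per day, 311.3° corresponds to 25.54 days.

25.5 days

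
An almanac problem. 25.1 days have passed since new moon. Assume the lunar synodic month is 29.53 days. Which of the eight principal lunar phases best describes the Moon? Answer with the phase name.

θ ≈ 360° × 25.1/29.53 = 306°, which falls in the waning crescent sector.

waning crescent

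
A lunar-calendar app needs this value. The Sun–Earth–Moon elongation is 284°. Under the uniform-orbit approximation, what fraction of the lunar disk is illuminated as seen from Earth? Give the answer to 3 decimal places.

f = (1 − cos 284°)/2 = (1 − 0.242)/2 ≈ 0.379.

0.379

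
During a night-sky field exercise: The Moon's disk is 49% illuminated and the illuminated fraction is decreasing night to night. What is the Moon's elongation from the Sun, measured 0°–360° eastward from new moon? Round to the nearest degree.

cos θ = 1 − 2f = 0.020, giving a principal value of 88.9°.
Since the Moon is past full (waning), take the reflex angle: θ = 360° − 88.9° = 271.1°.

271°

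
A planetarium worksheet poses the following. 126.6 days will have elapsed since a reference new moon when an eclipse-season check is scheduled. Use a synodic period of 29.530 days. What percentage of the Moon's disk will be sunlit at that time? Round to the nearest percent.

62%

126.6 d spans 4 complete synodic months (4 × 29.530 = 118.12 d) plus 8.48 d.
Elongation θ = 360° × 8.48/29.530 ≈ 103.4°.
Illuminated fraction = (1 − cos 103.4°)/2 = (1 − (-0.231))/2 ≈ 0.616, so 62%.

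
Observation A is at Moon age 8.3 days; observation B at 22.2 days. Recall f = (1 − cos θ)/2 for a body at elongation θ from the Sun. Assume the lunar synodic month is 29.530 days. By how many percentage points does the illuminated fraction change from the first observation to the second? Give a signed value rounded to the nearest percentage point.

θ₁ = 360° × 8.3/29.530 = 101.2°, f₁ = (1 − cos θ₁)/2 = 0.597.
θ₂ = 360° × 22.2/29.530 = 270.6°, f₂ = (1 − cos θ₂)/2 = 0.494.
Change = f₂ − f₁ = -0.103 → -10 percentage points.

-10 percentage points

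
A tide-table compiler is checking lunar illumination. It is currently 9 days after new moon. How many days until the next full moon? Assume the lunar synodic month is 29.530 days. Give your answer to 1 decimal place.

5.8 days

Full moon is 0.5 of the way through the cycle: age 0.5 × 29.530 = 14.765 d.
So 5.765 days remain (14.765 − 9).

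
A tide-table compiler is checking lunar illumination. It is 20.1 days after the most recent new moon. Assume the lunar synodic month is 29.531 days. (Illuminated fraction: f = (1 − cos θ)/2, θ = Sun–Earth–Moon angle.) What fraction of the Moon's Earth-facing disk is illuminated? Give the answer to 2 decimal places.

0.71

Phase angle: θ = 360°·(20.1 d)/(29.531 d) = 245.0°.
cos 245.0° = (-0.422), so f = (1 − (-0.422))/2 = 0.711.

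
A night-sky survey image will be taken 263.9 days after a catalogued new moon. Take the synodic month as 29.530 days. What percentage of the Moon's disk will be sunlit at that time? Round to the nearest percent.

263.9/29.530 = 8.937 lunations, so 8 complete cycles and 27.66 d into the next.
Phase angle: θ = 360°·(27.66 d)/(29.530 d) = 337.2°.
cos 337.2° = 0.922, so f = (1 − 0.922)/2 = 0.039, so 4%.

4%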